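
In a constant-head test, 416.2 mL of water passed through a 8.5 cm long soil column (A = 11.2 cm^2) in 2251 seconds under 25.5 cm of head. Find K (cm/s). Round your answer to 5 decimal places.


Step 1: K = Q * L / (A * t * h)
Step 2: Numerator = 416.2 * 8.5 = 3537.7
Step 3: Denominator = 11.2 * 2251 * 25.5 = 642885.6
Step 4: K = 3537.7 / 642885.6 = 0.0055 cm/s

0.0055


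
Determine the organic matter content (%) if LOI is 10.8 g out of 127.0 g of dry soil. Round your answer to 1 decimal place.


Step 1: OM% = 100 * LOI / sample mass
Step 2: OM = 100 * 10.8 / 127.0
Step 3: OM = 8.5%

8.5


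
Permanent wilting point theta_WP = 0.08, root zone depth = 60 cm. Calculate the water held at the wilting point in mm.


Step 1: Water (mm) = theta_WP * depth * 10
Step 2: Water = 0.08 * 60 * 10
Step 3: Water = 48.0 mm

48.0


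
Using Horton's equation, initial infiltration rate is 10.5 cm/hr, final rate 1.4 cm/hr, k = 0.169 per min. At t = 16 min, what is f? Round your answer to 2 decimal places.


Step 1: f = fc + (f0 - fc) * exp(-k * t)
Step 2: exp(-0.169 * 16) = 0.066937
Step 3: f = 1.4 + (10.5 - 1.4) * 0.066937
Step 4: f = 1.4 + 9.1 * 0.066937
Step 5: f = 2.01 cm/hr

2.01


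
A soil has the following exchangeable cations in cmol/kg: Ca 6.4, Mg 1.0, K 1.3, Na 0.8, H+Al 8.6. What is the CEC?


Step 1: CEC = Ca + Mg + K + Na + (H+Al)
Step 2: CEC = 6.4 + 1.0 + 1.3 + 0.8 + 8.6
Step 3: CEC = 18.1 cmol/kg

18.1


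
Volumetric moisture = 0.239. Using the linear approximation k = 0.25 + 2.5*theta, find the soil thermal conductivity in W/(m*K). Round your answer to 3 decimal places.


Step 1: k = 0.25 + 2.5 * theta
Step 2: k = 0.25 + 2.5 * 0.239
Step 3: k = 0.25 + 0.598
Step 4: k = 0.848 W/(m*K)

0.848


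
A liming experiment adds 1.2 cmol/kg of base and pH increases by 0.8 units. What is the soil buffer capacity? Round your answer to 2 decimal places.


Step 1: BC = change in base / change in pH
Step 2: BC = 1.2 / 0.8
Step 3: BC = 1.5 cmol/(kg*pH unit)

1.5


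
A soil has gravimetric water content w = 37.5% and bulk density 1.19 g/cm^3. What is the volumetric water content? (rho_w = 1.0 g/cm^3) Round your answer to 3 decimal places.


Step 1: theta = (w / 100) * BD / rho_w
Step 2: theta = (37.5 / 100) * 1.19 / 1.0
Step 3: theta = 0.375 * 1.19
Step 4: theta = 0.446

0.446


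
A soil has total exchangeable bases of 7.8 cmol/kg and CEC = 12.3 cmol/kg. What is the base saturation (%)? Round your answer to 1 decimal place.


Step 1: BS = 100 * (sum of bases) / CEC
Step 2: BS = 100 * 7.8 / 12.3
Step 3: BS = 63.4%

63.4


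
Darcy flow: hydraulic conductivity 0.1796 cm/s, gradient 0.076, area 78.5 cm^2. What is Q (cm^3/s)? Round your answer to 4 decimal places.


Step 1: Apply Darcy's law: Q = K * i * A
Step 2: Q = 0.1796 * 0.076 * 78.5
Step 3: Q = 1.0715 cm^3/s

1.0715


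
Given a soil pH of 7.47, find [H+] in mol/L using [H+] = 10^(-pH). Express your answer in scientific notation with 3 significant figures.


Step 1: [H+] = 10^(-pH)
Step 2: [H+] = 10^(-7.47)
Step 3: [H+] = 3.39e-08 mol/L

3.39e-08


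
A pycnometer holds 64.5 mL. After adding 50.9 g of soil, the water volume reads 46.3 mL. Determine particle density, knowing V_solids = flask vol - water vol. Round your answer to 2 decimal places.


Step 1: Volume of solids = flask volume - water volume with soil
Step 2: V_solids = 64.5 - 46.3 = 18.2 mL
Step 3: Particle density = mass / V_solids = 50.9 / 18.2 = 2.8 g/cm^3

2.8


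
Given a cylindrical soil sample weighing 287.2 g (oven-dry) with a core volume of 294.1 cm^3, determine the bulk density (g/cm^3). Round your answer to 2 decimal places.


Step 1: Identify the formula: BD = dry mass / volume
Step 2: Substitute values: BD = 287.2 / 294.1
Step 3: BD = 0.98 g/cm^3

0.98


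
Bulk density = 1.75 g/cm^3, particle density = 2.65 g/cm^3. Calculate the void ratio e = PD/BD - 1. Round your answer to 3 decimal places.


Step 1: e = PD / BD - 1
Step 2: e = 2.65 / 1.75 - 1
Step 3: e = 1.51429 - 1
Step 4: e = 0.514

0.514


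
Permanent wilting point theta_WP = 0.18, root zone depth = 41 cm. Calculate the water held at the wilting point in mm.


Step 1: Water (mm) = theta_WP * depth * 10
Step 2: Water = 0.18 * 41 * 10
Step 3: Water = 73.8 mm

73.8


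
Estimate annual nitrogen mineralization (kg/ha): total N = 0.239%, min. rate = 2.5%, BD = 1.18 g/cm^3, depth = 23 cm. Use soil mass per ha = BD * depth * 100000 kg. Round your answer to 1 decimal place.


Step 1: Soil mass per ha = BD * depth * 100000 = 1.18 * 23 * 100000 = 2714000 kg
Step 2: Total N pool = soil mass * N%/100 = 2714000 * 0.239/100 = 6486.46 kg/ha
Step 3: N mineralized = N pool * rate%/100 = 6486.46 * 2.5/100 = 162.2 kg/ha/yr

162.2


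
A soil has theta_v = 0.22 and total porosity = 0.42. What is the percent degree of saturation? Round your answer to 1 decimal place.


Step 1: S = 100 * theta_v / n
Step 2: S = 100 * 0.22 / 0.42
Step 3: S = 52.4%

52.4


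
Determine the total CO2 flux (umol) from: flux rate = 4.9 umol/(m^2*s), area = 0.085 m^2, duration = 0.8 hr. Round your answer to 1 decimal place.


Step 1: Convert time to seconds: 0.8 hr * 3600 = 2880.0 s
Step 2: Total = flux * area * time_s
Step 3: Total = 4.9 * 0.085 * 2880.0
Step 4: Total = 1199.5 umol

1199.5


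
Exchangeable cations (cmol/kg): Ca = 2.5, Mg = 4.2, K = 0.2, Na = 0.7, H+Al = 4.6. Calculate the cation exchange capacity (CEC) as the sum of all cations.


Step 1: CEC = Ca + Mg + K + Na + (H+Al)
Step 2: CEC = 2.5 + 4.2 + 0.2 + 0.7 + 4.6
Step 3: CEC = 12.2 cmol/kg

12.2


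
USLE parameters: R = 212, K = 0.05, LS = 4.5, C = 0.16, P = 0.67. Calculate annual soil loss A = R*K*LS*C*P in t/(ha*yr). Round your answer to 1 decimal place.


Step 1: A = R * K * LS * C * P
Step 2: R * K = 212 * 0.05 = 10.6
Step 3: (R*K) * LS = 10.6 * 4.5 = 47.7
Step 4: * C * P = 47.7 * 0.16 * 0.67 = 5.1
Step 5: A = 5.1 t/(ha*yr)

5.1


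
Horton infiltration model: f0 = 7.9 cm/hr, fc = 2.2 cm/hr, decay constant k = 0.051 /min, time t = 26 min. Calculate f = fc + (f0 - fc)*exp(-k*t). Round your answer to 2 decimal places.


Step 1: f = fc + (f0 - fc) * exp(-k * t)
Step 2: exp(-0.051 * 26) = 0.265537
Step 3: f = 2.2 + (7.9 - 2.2) * 0.265537
Step 4: f = 2.2 + 5.7 * 0.265537
Step 5: f = 3.71 cm/hr

3.71


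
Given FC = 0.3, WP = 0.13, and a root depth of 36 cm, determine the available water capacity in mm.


Step 1: Available water = (FC - WP) * depth * 10
Step 2: AW = (0.3 - 0.13) * 36 * 10
Step 3: AW = 0.17 * 36 * 10
Step 4: AW = 61.2 mm

61.2


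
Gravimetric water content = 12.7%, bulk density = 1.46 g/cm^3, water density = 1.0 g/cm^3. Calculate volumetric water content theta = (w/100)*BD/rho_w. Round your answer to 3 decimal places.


Step 1: theta = (w / 100) * BD / rho_w
Step 2: theta = (12.7 / 100) * 1.46 / 1.0
Step 3: theta = 0.127 * 1.46
Step 4: theta = 0.185

0.185


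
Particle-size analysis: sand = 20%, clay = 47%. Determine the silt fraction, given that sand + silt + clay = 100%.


Step 1: sand + silt + clay = 100%
Step 2: silt = 100 - sand - clay
Step 3: silt = 100 - 20 - 47
Step 4: silt = 33%

33


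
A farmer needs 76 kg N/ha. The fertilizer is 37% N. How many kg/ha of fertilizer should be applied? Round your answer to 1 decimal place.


Step 1: Fertilizer rate = target N / (N content / 100)
Step 2: Rate = 76 / (37 / 100)
Step 3: Rate = 76 / 0.37
Step 4: Rate = 205.4 kg/ha

205.4


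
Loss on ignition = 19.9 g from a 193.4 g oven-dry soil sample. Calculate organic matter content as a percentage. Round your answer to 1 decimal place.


Step 1: OM% = 100 * LOI / sample mass
Step 2: OM = 100 * 19.9 / 193.4
Step 3: OM = 10.3%

10.3


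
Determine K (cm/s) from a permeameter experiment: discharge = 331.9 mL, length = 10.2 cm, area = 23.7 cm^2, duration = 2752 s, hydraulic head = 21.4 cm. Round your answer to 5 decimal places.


Step 1: K = Q * L / (A * t * h)
Step 2: Numerator = 331.9 * 10.2 = 3385.38
Step 3: Denominator = 23.7 * 2752 * 21.4 = 1395759.36
Step 4: K = 3385.38 / 1395759.36 = 0.00243 cm/s

0.00243


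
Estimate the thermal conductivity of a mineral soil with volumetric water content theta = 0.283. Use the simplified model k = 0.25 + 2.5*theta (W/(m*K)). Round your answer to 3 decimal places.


Step 1: k = 0.25 + 2.5 * theta
Step 2: k = 0.25 + 2.5 * 0.283
Step 3: k = 0.25 + 0.708
Step 4: k = 0.958 W/(m*K)

0.958


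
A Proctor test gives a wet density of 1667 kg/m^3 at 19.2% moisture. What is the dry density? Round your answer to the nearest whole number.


Step 1: Dry density = wet density / (1 + w/100)
Step 2: Dry density = 1667 / (1 + 19.2/100)
Step 3: Dry density = 1667 / 1.192
Step 4: Dry density = 1398 kg/m^3

1398


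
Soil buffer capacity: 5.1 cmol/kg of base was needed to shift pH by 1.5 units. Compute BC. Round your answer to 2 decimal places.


Step 1: BC = change in base / change in pH
Step 2: BC = 5.1 / 1.5
Step 3: BC = 3.4 cmol/(kg*pH unit)

3.4


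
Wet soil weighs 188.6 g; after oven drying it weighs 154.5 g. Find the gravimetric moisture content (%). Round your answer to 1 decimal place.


Step 1: Water mass = wet - dry = 188.6 - 154.5 = 34.1 g
Step 2: w = 100 * water mass / dry mass
Step 3: w = 100 * 34.1 / 154.5 = 22.1%

22.1


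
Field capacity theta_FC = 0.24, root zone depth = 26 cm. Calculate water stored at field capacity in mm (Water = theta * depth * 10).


Step 1: Water (mm) = theta_FC * depth (cm) * 10
Step 2: Water = 0.24 * 26 * 10
Step 3: Water = 62.4 mm

62.4


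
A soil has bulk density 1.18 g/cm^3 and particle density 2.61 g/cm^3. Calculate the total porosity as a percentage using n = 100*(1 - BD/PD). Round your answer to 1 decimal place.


Step 1: Formula: n = 100 * (1 - BD / PD)
Step 2: n = 100 * (1 - 1.18 / 2.61)
Step 3: n = 100 * (1 - 0.45211)
Step 4: n = 54.8%

54.8


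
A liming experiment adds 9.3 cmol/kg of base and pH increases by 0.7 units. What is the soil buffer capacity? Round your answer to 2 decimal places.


Step 1: BC = change in base / change in pH
Step 2: BC = 9.3 / 0.7
Step 3: BC = 13.29 cmol/(kg*pH unit)

13.29


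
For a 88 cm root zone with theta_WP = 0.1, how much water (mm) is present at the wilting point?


Step 1: Water (mm) = theta_WP * depth * 10
Step 2: Water = 0.1 * 88 * 10
Step 3: Water = 88.0 mm

88.0


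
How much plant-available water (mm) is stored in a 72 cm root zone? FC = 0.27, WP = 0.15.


Step 1: Available water = (FC - WP) * depth * 10
Step 2: AW = (0.27 - 0.15) * 72 * 10
Step 3: AW = 0.12 * 72 * 10
Step 4: AW = 86.4 mm

86.4


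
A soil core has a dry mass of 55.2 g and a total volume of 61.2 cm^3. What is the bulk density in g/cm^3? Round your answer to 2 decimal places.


Step 1: Identify the formula: BD = dry mass / volume
Step 2: Substitute values: BD = 55.2 / 61.2
Step 3: BD = 0.9 g/cm^3

0.9


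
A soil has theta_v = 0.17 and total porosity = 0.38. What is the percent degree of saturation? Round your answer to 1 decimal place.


Step 1: S = 100 * theta_v / n
Step 2: S = 100 * 0.17 / 0.38
Step 3: S = 44.7%

44.7


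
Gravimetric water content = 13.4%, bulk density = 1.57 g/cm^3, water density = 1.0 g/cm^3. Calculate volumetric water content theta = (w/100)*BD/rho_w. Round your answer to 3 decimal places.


Step 1: theta = (w / 100) * BD / rho_w
Step 2: theta = (13.4 / 100) * 1.57 / 1.0
Step 3: theta = 0.134 * 1.57
Step 4: theta = 0.21

0.21


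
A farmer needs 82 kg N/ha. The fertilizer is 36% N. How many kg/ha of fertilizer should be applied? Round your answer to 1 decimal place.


Step 1: Fertilizer rate = target N / (N content / 100)
Step 2: Rate = 82 / (36 / 100)
Step 3: Rate = 82 / 0.36
Step 4: Rate = 227.8 kg/ha

227.8


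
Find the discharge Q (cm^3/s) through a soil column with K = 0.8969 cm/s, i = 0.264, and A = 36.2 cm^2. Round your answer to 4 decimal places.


Step 1: Apply Darcy's law: Q = K * i * A
Step 2: Q = 0.8969 * 0.264 * 36.2
Step 3: Q = 8.5715 cm^3/s

8.5715


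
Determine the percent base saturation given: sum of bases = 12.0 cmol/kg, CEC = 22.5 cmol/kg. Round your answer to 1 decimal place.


Step 1: BS = 100 * (sum of bases) / CEC
Step 2: BS = 100 * 12.0 / 22.5
Step 3: BS = 53.3%

53.3


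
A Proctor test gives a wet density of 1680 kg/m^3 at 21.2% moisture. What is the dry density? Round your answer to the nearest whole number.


Step 1: Dry density = wet density / (1 + w/100)
Step 2: Dry density = 1680 / (1 + 21.2/100)
Step 3: Dry density = 1680 / 1.212
Step 4: Dry density = 1386 kg/m^3

1386


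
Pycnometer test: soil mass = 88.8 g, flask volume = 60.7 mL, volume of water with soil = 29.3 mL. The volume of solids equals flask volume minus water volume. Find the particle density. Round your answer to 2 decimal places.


Step 1: Volume of solids = flask volume - water volume with soil
Step 2: V_solids = 60.7 - 29.3 = 31.4 mL
Step 3: Particle density = mass / V_solids = 88.8 / 31.4 = 2.83 g/cm^3

2.83


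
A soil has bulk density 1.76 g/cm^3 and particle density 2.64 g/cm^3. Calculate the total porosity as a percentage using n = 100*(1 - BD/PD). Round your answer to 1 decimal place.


Step 1: Formula: n = 100 * (1 - BD / PD)
Step 2: n = 100 * (1 - 1.76 / 2.64)
Step 3: n = 100 * (1 - 0.66667)
Step 4: n = 33.3%

33.3


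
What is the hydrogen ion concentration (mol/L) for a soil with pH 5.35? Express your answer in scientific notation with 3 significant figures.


Step 1: [H+] = 10^(-pH)
Step 2: [H+] = 10^(-5.35)
Step 3: [H+] = 4.47e-06 mol/L

4.47e-06


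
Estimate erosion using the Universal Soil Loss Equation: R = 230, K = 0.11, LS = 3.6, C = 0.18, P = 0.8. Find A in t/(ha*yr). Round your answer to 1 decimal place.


Step 1: A = R * K * LS * C * P
Step 2: R * K = 230 * 0.11 = 25.3
Step 3: (R*K) * LS = 25.3 * 3.6 = 91.08
Step 4: * C * P = 91.08 * 0.18 * 0.8 = 13.1
Step 5: A = 13.1 t/(ha*yr)

13.1


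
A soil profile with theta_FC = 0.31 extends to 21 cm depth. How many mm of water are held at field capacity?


Step 1: Water (mm) = theta_FC * depth (cm) * 10
Step 2: Water = 0.31 * 21 * 10
Step 3: Water = 65.1 mm

65.1


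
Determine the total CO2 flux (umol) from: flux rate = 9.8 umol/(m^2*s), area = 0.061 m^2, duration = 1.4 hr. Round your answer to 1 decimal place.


Step 1: Convert time to seconds: 1.4 hr * 3600 = 5040.0 s
Step 2: Total = flux * area * time_s
Step 3: Total = 9.8 * 0.061 * 5040.0
Step 4: Total = 3012.9 umol

3012.9


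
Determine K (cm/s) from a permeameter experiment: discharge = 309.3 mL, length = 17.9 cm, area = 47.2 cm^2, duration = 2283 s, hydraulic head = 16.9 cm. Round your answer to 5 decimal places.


Step 1: K = Q * L / (A * t * h)
Step 2: Numerator = 309.3 * 17.9 = 5536.47
Step 3: Denominator = 47.2 * 2283 * 16.9 = 1821103.44
Step 4: K = 5536.47 / 1821103.44 = 0.00304 cm/s

0.00304


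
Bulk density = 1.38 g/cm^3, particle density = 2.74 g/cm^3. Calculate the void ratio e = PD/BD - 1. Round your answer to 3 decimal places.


Step 1: e = PD / BD - 1
Step 2: e = 2.74 / 1.38 - 1
Step 3: e = 1.98551 - 1
Step 4: e = 0.986

0.986


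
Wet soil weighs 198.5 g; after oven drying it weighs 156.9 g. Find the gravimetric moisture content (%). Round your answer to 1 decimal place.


Step 1: Water mass = wet - dry = 198.5 - 156.9 = 41.6 g
Step 2: w = 100 * water mass / dry mass
Step 3: w = 100 * 41.6 / 156.9 = 26.5%

26.5


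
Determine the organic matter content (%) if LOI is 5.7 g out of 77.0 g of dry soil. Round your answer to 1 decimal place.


Step 1: OM% = 100 * LOI / sample mass
Step 2: OM = 100 * 5.7 / 77.0
Step 3: OM = 7.4%

7.4


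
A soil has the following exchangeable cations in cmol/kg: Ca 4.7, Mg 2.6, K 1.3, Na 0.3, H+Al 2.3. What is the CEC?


Step 1: CEC = Ca + Mg + K + Na + (H+Al)
Step 2: CEC = 4.7 + 2.6 + 1.3 + 0.3 + 2.3
Step 3: CEC = 11.2 cmol/kg

11.2


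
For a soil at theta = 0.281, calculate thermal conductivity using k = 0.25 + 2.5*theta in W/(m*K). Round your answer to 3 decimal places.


Step 1: k = 0.25 + 2.5 * theta
Step 2: k = 0.25 + 2.5 * 0.281
Step 3: k = 0.25 + 0.703
Step 4: k = 0.953 W/(m*K)

0.953


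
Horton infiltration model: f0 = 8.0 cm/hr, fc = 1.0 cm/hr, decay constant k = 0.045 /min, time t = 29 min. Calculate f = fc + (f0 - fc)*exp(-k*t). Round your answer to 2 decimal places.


Step 1: f = fc + (f0 - fc) * exp(-k * t)
Step 2: exp(-0.045 * 29) = 0.271173
Step 3: f = 1.0 + (8.0 - 1.0) * 0.271173
Step 4: f = 1.0 + 7.0 * 0.271173
Step 5: f = 2.9 cm/hr

2.9


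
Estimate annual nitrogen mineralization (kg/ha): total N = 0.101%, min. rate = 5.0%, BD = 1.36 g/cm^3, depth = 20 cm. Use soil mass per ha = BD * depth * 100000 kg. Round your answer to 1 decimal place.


Step 1: Soil mass per ha = BD * depth * 100000 = 1.36 * 20 * 100000 = 2720000 kg
Step 2: Total N pool = soil mass * N%/100 = 2720000 * 0.101/100 = 2747.2 kg/ha
Step 3: N mineralized = N pool * rate%/100 = 2747.2 * 5.0/100 = 137.4 kg/ha/yr

137.4


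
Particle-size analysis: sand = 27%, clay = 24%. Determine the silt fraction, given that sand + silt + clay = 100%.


Step 1: sand + silt + clay = 100%
Step 2: silt = 100 - sand - clay
Step 3: silt = 100 - 27 - 24
Step 4: silt = 49%

49


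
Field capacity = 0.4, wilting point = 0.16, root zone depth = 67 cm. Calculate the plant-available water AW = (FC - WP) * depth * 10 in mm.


Step 1: Available water = (FC - WP) * depth * 10
Step 2: AW = (0.4 - 0.16) * 67 * 10
Step 3: AW = 0.24 * 67 * 10
Step 4: AW = 160.8 mm

160.8


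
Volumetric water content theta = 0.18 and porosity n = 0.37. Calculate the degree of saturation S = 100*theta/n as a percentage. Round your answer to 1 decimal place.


Step 1: S = 100 * theta_v / n
Step 2: S = 100 * 0.18 / 0.37
Step 3: S = 48.6%

48.6


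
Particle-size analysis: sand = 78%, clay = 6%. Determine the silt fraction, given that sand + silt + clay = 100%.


Step 1: sand + silt + clay = 100%
Step 2: silt = 100 - sand - clay
Step 3: silt = 100 - 78 - 6
Step 4: silt = 16%

16


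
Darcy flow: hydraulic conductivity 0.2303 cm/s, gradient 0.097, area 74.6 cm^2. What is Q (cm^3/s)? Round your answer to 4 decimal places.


Step 1: Apply Darcy's law: Q = K * i * A
Step 2: Q = 0.2303 * 0.097 * 74.6
Step 3: Q = 1.6665 cm^3/s

1.6665


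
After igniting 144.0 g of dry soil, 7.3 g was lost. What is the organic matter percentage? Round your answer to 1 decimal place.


Step 1: OM% = 100 * LOI / sample mass
Step 2: OM = 100 * 7.3 / 144.0
Step 3: OM = 5.1%

5.1


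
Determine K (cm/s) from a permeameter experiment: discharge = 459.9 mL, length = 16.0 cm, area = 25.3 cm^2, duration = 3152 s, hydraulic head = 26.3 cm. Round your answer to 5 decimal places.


Step 1: K = Q * L / (A * t * h)
Step 2: Numerator = 459.9 * 16.0 = 7358.4
Step 3: Denominator = 25.3 * 3152 * 26.3 = 2097309.28
Step 4: K = 7358.4 / 2097309.28 = 0.00351 cm/s

0.00351


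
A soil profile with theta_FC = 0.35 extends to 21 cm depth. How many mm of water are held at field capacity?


Step 1: Water (mm) = theta_FC * depth (cm) * 10
Step 2: Water = 0.35 * 21 * 10
Step 3: Water = 73.5 mm

73.5


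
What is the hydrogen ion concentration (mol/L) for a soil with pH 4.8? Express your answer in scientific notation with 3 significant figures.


Step 1: [H+] = 10^(-pH)
Step 2: [H+] = 10^(-4.8)
Step 3: [H+] = 1.58e-05 mol/L

1.58e-05


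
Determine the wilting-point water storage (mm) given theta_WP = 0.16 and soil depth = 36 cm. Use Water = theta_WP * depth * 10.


Step 1: Water (mm) = theta_WP * depth * 10
Step 2: Water = 0.16 * 36 * 10
Step 3: Water = 57.6 mm

57.6


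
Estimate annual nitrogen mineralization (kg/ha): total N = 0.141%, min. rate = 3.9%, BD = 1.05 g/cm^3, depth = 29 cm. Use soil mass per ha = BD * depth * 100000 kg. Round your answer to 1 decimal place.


Step 1: Soil mass per ha = BD * depth * 100000 = 1.05 * 29 * 100000 = 3045000 kg
Step 2: Total N pool = soil mass * N%/100 = 3045000 * 0.141/100 = 4293.45 kg/ha
Step 3: N mineralized = N pool * rate%/100 = 4293.45 * 3.9/100 = 167.4 kg/ha/yr

167.4


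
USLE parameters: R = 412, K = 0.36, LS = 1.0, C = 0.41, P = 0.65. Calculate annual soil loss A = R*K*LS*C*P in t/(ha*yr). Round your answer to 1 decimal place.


Step 1: A = R * K * LS * C * P
Step 2: R * K = 412 * 0.36 = 148.32
Step 3: (R*K) * LS = 148.32 * 1.0 = 148.32
Step 4: * C * P = 148.32 * 0.41 * 0.65 = 39.5
Step 5: A = 39.5 t/(ha*yr)

39.5


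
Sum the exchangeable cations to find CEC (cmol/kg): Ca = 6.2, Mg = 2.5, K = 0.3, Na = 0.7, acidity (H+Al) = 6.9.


Step 1: CEC = Ca + Mg + K + Na + (H+Al)
Step 2: CEC = 6.2 + 2.5 + 0.3 + 0.7 + 6.9
Step 3: CEC = 16.6 cmol/kg

16.6


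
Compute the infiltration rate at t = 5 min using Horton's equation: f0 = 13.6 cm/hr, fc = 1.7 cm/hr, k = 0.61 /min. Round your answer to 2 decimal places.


Step 1: f = fc + (f0 - fc) * exp(-k * t)
Step 2: exp(-0.61 * 5) = 0.047359
Step 3: f = 1.7 + (13.6 - 1.7) * 0.047359
Step 4: f = 1.7 + 11.9 * 0.047359
Step 5: f = 2.26 cm/hr

2.26


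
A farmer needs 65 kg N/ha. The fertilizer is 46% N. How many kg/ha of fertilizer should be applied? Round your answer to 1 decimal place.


Step 1: Fertilizer rate = target N / (N content / 100)
Step 2: Rate = 65 / (46 / 100)
Step 3: Rate = 65 / 0.46
Step 4: Rate = 141.3 kg/ha

141.3


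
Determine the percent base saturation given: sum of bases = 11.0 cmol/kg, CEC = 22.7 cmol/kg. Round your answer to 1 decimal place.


Step 1: BS = 100 * (sum of bases) / CEC
Step 2: BS = 100 * 11.0 / 22.7
Step 3: BS = 48.5%

48.5


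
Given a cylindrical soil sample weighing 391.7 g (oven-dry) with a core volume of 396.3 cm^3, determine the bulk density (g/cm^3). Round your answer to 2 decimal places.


Step 1: Identify the formula: BD = dry mass / volume
Step 2: Substitute values: BD = 391.7 / 396.3
Step 3: BD = 0.99 g/cm^3

0.99


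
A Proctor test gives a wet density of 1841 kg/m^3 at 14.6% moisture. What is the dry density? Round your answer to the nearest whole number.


Step 1: Dry density = wet density / (1 + w/100)
Step 2: Dry density = 1841 / (1 + 14.6/100)
Step 3: Dry density = 1841 / 1.146
Step 4: Dry density = 1606 kg/m^3

1606


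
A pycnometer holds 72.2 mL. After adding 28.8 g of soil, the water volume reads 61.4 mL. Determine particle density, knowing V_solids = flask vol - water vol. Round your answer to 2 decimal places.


Step 1: Volume of solids = flask volume - water volume with soil
Step 2: V_solids = 72.2 - 61.4 = 10.8 mL
Step 3: Particle density = mass / V_solids = 28.8 / 10.8 = 2.67 g/cm^3

2.67


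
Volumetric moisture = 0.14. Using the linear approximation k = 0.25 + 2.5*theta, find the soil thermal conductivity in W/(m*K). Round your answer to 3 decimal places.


Step 1: k = 0.25 + 2.5 * theta
Step 2: k = 0.25 + 2.5 * 0.14
Step 3: k = 0.25 + 0.35
Step 4: k = 0.6 W/(m*K)

0.6


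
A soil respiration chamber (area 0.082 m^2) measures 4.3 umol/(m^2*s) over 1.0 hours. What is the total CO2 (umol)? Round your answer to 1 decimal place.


Step 1: Convert time to seconds: 1.0 hr * 3600 = 3600.0 s
Step 2: Total = flux * area * time_s
Step 3: Total = 4.3 * 0.082 * 3600.0
Step 4: Total = 1269.4 umol

1269.4


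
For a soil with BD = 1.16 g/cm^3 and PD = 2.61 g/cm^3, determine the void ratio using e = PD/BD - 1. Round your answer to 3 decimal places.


Step 1: e = PD / BD - 1
Step 2: e = 2.61 / 1.16 - 1
Step 3: e = 2.25 - 1
Step 4: e = 1.25

1.25


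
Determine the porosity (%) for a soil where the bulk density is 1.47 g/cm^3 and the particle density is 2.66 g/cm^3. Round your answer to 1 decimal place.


Step 1: Formula: n = 100 * (1 - BD / PD)
Step 2: n = 100 * (1 - 1.47 / 2.66)
Step 3: n = 100 * (1 - 0.55263)
Step 4: n = 44.7%

44.7


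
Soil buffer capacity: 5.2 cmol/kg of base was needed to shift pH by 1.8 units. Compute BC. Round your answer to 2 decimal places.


Step 1: BC = change in base / change in pH
Step 2: BC = 5.2 / 1.8
Step 3: BC = 2.89 cmol/(kg*pH unit)

2.89


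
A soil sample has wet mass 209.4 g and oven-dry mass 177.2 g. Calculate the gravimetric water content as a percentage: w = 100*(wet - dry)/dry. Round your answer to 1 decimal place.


Step 1: Water mass = wet - dry = 209.4 - 177.2 = 32.2 g
Step 2: w = 100 * water mass / dry mass
Step 3: w = 100 * 32.2 / 177.2 = 18.2%

18.2


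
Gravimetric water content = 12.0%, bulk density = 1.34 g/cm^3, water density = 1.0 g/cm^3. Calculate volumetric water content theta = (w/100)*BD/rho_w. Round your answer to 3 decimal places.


Step 1: theta = (w / 100) * BD / rho_w
Step 2: theta = (12.0 / 100) * 1.34 / 1.0
Step 3: theta = 0.12 * 1.34
Step 4: theta = 0.161

0.161


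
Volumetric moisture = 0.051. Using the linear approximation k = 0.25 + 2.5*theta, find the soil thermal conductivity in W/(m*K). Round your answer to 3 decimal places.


Step 1: k = 0.25 + 2.5 * theta
Step 2: k = 0.25 + 2.5 * 0.051
Step 3: k = 0.25 + 0.128
Step 4: k = 0.378 W/(m*K)

0.378


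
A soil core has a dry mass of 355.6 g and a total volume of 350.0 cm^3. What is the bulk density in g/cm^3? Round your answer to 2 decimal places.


Step 1: Identify the formula: BD = dry mass / volume
Step 2: Substitute values: BD = 355.6 / 350.0
Step 3: BD = 1.02 g/cm^3

1.02


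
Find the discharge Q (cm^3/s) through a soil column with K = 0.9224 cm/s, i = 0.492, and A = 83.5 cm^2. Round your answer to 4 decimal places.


Step 1: Apply Darcy's law: Q = K * i * A
Step 2: Q = 0.9224 * 0.492 * 83.5
Step 3: Q = 37.894 cm^3/s

37.894


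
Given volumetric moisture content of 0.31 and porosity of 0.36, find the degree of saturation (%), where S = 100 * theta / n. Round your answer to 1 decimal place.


Step 1: S = 100 * theta_v / n
Step 2: S = 100 * 0.31 / 0.36
Step 3: S = 86.1%

86.1


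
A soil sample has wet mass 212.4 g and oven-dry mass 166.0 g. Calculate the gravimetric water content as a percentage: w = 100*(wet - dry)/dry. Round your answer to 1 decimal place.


Step 1: Water mass = wet - dry = 212.4 - 166.0 = 46.4 g
Step 2: w = 100 * water mass / dry mass
Step 3: w = 100 * 46.4 / 166.0 = 28.0%

28.0


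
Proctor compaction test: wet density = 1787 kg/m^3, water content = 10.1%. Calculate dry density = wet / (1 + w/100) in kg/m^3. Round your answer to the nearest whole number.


Step 1: Dry density = wet density / (1 + w/100)
Step 2: Dry density = 1787 / (1 + 10.1/100)
Step 3: Dry density = 1787 / 1.101
Step 4: Dry density = 1623 kg/m^3

1623


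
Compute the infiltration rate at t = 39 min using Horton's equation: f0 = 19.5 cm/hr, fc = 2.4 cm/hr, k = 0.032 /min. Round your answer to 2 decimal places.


Step 1: f = fc + (f0 - fc) * exp(-k * t)
Step 2: exp(-0.032 * 39) = 0.287078
Step 3: f = 2.4 + (19.5 - 2.4) * 0.287078
Step 4: f = 2.4 + 17.1 * 0.287078
Step 5: f = 7.31 cm/hr

7.31


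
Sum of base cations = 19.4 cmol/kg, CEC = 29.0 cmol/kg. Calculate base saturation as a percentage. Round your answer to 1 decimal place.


Step 1: BS = 100 * (sum of bases) / CEC
Step 2: BS = 100 * 19.4 / 29.0
Step 3: BS = 66.9%

66.9


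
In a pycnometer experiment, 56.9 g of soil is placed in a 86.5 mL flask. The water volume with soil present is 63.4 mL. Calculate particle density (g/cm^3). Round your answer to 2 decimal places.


Step 1: Volume of solids = flask volume - water volume with soil
Step 2: V_solids = 86.5 - 63.4 = 23.1 mL
Step 3: Particle density = mass / V_solids = 56.9 / 23.1 = 2.46 g/cm^3

2.46


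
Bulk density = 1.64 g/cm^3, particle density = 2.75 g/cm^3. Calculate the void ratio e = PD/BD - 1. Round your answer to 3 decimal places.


Step 1: e = PD / BD - 1
Step 2: e = 2.75 / 1.64 - 1
Step 3: e = 1.67683 - 1
Step 4: e = 0.677

0.677


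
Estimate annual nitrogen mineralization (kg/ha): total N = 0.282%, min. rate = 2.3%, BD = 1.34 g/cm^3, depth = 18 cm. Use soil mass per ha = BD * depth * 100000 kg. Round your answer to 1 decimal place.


Step 1: Soil mass per ha = BD * depth * 100000 = 1.34 * 18 * 100000 = 2412000 kg
Step 2: Total N pool = soil mass * N%/100 = 2412000 * 0.282/100 = 6801.84 kg/ha
Step 3: N mineralized = N pool * rate%/100 = 6801.84 * 2.3/100 = 156.4 kg/ha/yr

156.4


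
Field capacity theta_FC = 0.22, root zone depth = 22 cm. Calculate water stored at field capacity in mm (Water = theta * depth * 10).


Step 1: Water (mm) = theta_FC * depth (cm) * 10
Step 2: Water = 0.22 * 22 * 10
Step 3: Water = 48.4 mm

48.4


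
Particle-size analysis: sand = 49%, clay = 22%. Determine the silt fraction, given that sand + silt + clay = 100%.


Step 1: sand + silt + clay = 100%
Step 2: silt = 100 - sand - clay
Step 3: silt = 100 - 49 - 22
Step 4: silt = 29%

29


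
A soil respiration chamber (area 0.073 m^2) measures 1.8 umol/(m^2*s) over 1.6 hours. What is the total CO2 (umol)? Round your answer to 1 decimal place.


Step 1: Convert time to seconds: 1.6 hr * 3600 = 5760.0 s
Step 2: Total = flux * area * time_s
Step 3: Total = 1.8 * 0.073 * 5760.0
Step 4: Total = 756.9 umol

756.9


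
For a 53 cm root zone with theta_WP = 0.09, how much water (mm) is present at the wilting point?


Step 1: Water (mm) = theta_WP * depth * 10
Step 2: Water = 0.09 * 53 * 10
Step 3: Water = 47.7 mm

47.7


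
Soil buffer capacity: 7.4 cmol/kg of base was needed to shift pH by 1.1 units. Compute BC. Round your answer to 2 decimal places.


Step 1: BC = change in base / change in pH
Step 2: BC = 7.4 / 1.1
Step 3: BC = 6.73 cmol/(kg*pH unit)

6.73


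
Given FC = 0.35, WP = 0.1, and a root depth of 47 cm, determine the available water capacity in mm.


Step 1: Available water = (FC - WP) * depth * 10
Step 2: AW = (0.35 - 0.1) * 47 * 10
Step 3: AW = 0.25 * 47 * 10
Step 4: AW = 117.5 mm

117.5


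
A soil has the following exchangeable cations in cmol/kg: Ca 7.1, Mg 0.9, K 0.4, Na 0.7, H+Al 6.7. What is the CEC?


Step 1: CEC = Ca + Mg + K + Na + (H+Al)
Step 2: CEC = 7.1 + 0.9 + 0.4 + 0.7 + 6.7
Step 3: CEC = 15.8 cmol/kg

15.8


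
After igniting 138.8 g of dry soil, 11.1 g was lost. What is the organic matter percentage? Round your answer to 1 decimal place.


Step 1: OM% = 100 * LOI / sample mass
Step 2: OM = 100 * 11.1 / 138.8
Step 3: OM = 8.0%

8.0


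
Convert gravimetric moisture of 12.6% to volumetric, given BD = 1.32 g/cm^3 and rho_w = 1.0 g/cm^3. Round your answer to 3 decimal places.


Step 1: theta = (w / 100) * BD / rho_w
Step 2: theta = (12.6 / 100) * 1.32 / 1.0
Step 3: theta = 0.126 * 1.32
Step 4: theta = 0.166

0.166


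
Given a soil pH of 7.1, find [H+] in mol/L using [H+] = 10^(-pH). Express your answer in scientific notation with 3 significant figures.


Step 1: [H+] = 10^(-pH)
Step 2: [H+] = 10^(-7.1)
Step 3: [H+] = 7.94e-08 mol/L

7.94e-08


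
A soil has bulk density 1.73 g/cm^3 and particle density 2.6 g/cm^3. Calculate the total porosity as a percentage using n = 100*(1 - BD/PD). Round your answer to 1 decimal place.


Step 1: Formula: n = 100 * (1 - BD / PD)
Step 2: n = 100 * (1 - 1.73 / 2.6)
Step 3: n = 100 * (1 - 0.66538)
Step 4: n = 33.5%

33.5


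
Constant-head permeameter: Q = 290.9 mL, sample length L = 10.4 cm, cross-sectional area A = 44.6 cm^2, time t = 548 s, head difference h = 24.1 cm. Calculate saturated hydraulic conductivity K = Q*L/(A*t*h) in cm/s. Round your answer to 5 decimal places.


Step 1: K = Q * L / (A * t * h)
Step 2: Numerator = 290.9 * 10.4 = 3025.36
Step 3: Denominator = 44.6 * 548 * 24.1 = 589023.28
Step 4: K = 3025.36 / 589023.28 = 0.00514 cm/s

0.00514


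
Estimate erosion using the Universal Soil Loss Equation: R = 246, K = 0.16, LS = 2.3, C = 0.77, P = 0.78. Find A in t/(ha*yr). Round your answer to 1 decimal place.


Step 1: A = R * K * LS * C * P
Step 2: R * K = 246 * 0.16 = 39.36
Step 3: (R*K) * LS = 39.36 * 2.3 = 90.528
Step 4: * C * P = 90.528 * 0.77 * 0.78 = 54.4
Step 5: A = 54.4 t/(ha*yr)

54.4


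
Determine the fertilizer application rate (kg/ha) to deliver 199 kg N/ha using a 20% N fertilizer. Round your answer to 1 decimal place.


Step 1: Fertilizer rate = target N / (N content / 100)
Step 2: Rate = 199 / (20 / 100)
Step 3: Rate = 199 / 0.2
Step 4: Rate = 995.0 kg/ha

995.0


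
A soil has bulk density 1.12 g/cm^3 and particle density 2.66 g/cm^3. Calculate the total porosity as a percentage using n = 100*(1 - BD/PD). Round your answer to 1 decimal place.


Step 1: Formula: n = 100 * (1 - BD / PD)
Step 2: n = 100 * (1 - 1.12 / 2.66)
Step 3: n = 100 * (1 - 0.42105)
Step 4: n = 57.9%

57.9


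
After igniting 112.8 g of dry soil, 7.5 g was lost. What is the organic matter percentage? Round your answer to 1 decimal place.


Step 1: OM% = 100 * LOI / sample mass
Step 2: OM = 100 * 7.5 / 112.8
Step 3: OM = 6.6%

6.6


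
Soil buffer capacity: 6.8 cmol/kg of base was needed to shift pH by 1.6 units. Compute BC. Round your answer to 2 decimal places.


Step 1: BC = change in base / change in pH
Step 2: BC = 6.8 / 1.6
Step 3: BC = 4.25 cmol/(kg*pH unit)

4.25


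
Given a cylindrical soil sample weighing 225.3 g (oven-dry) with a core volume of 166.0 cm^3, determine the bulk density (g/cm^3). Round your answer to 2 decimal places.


Step 1: Identify the formula: BD = dry mass / volume
Step 2: Substitute values: BD = 225.3 / 166.0
Step 3: BD = 1.36 g/cm^3

1.36


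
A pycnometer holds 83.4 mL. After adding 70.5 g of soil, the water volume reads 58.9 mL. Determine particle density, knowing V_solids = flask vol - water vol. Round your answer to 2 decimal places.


Step 1: Volume of solids = flask volume - water volume with soil
Step 2: V_solids = 83.4 - 58.9 = 24.5 mL
Step 3: Particle density = mass / V_solids = 70.5 / 24.5 = 2.88 g/cm^3

2.88


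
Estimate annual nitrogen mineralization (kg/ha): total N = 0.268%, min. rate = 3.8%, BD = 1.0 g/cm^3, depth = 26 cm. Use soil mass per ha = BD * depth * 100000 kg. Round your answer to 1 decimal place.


Step 1: Soil mass per ha = BD * depth * 100000 = 1.0 * 26 * 100000 = 2600000 kg
Step 2: Total N pool = soil mass * N%/100 = 2600000 * 0.268/100 = 6968.0 kg/ha
Step 3: N mineralized = N pool * rate%/100 = 6968.0 * 3.8/100 = 264.8 kg/ha/yr

264.8


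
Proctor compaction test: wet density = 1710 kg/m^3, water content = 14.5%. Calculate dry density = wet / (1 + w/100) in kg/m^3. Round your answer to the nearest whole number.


Step 1: Dry density = wet density / (1 + w/100)
Step 2: Dry density = 1710 / (1 + 14.5/100)
Step 3: Dry density = 1710 / 1.145
Step 4: Dry density = 1493 kg/m^3

1493


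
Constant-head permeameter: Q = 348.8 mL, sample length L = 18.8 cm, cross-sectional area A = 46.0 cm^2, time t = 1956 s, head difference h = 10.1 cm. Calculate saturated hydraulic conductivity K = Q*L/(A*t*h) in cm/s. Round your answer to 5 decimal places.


Step 1: K = Q * L / (A * t * h)
Step 2: Numerator = 348.8 * 18.8 = 6557.44
Step 3: Denominator = 46.0 * 1956 * 10.1 = 908757.6
Step 4: K = 6557.44 / 908757.6 = 0.00722 cm/s

0.00722


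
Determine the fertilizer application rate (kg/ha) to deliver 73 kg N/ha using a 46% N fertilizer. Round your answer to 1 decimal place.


Step 1: Fertilizer rate = target N / (N content / 100)
Step 2: Rate = 73 / (46 / 100)
Step 3: Rate = 73 / 0.46
Step 4: Rate = 158.7 kg/ha

158.7


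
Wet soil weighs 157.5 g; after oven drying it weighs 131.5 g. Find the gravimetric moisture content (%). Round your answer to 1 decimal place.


Step 1: Water mass = wet - dry = 157.5 - 131.5 = 26.0 g
Step 2: w = 100 * water mass / dry mass
Step 3: w = 100 * 26.0 / 131.5 = 19.8%

19.8


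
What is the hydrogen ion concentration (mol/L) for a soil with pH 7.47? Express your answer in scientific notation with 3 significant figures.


Step 1: [H+] = 10^(-pH)
Step 2: [H+] = 10^(-7.47)
Step 3: [H+] = 3.39e-08 mol/L

3.39e-08


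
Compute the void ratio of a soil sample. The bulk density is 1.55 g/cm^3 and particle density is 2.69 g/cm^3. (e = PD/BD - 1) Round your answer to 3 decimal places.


Step 1: e = PD / BD - 1
Step 2: e = 2.69 / 1.55 - 1
Step 3: e = 1.73548 - 1
Step 4: e = 0.735

0.735


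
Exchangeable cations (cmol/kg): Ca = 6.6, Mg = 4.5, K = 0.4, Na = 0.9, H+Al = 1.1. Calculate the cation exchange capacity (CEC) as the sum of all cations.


Step 1: CEC = Ca + Mg + K + Na + (H+Al)
Step 2: CEC = 6.6 + 4.5 + 0.4 + 0.9 + 1.1
Step 3: CEC = 13.5 cmol/kg

13.5


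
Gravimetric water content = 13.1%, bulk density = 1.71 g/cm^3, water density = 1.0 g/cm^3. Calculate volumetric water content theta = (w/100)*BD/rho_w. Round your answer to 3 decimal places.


Step 1: theta = (w / 100) * BD / rho_w
Step 2: theta = (13.1 / 100) * 1.71 / 1.0
Step 3: theta = 0.131 * 1.71
Step 4: theta = 0.224

0.224


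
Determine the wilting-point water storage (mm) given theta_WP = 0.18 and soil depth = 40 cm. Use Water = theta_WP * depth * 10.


Step 1: Water (mm) = theta_WP * depth * 10
Step 2: Water = 0.18 * 40 * 10
Step 3: Water = 72.0 mm

72.0


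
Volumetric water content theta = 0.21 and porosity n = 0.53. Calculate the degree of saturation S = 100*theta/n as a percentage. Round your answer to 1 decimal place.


Step 1: S = 100 * theta_v / n
Step 2: S = 100 * 0.21 / 0.53
Step 3: S = 39.6%

39.6


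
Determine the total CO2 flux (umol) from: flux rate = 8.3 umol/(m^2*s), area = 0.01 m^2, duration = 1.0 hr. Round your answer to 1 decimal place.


Step 1: Convert time to seconds: 1.0 hr * 3600 = 3600.0 s
Step 2: Total = flux * area * time_s
Step 3: Total = 8.3 * 0.01 * 3600.0
Step 4: Total = 298.8 umol

298.8


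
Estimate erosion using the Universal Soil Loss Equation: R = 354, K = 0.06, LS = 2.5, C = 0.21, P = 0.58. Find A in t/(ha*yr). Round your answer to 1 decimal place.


Step 1: A = R * K * LS * C * P
Step 2: R * K = 354 * 0.06 = 21.24
Step 3: (R*K) * LS = 21.24 * 2.5 = 53.1
Step 4: * C * P = 53.1 * 0.21 * 0.58 = 6.5
Step 5: A = 6.5 t/(ha*yr)

6.5


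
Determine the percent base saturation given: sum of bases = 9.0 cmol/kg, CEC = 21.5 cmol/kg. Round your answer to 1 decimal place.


Step 1: BS = 100 * (sum of bases) / CEC
Step 2: BS = 100 * 9.0 / 21.5
Step 3: BS = 41.9%

41.9


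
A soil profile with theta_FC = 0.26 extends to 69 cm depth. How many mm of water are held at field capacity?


Step 1: Water (mm) = theta_FC * depth (cm) * 10
Step 2: Water = 0.26 * 69 * 10
Step 3: Water = 179.4 mm

179.4


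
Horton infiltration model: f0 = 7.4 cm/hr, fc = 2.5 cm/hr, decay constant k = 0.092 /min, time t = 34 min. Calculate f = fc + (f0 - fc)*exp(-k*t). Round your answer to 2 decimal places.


Step 1: f = fc + (f0 - fc) * exp(-k * t)
Step 2: exp(-0.092 * 34) = 0.043805
Step 3: f = 2.5 + (7.4 - 2.5) * 0.043805
Step 4: f = 2.5 + 4.9 * 0.043805
Step 5: f = 2.71 cm/hr

2.71


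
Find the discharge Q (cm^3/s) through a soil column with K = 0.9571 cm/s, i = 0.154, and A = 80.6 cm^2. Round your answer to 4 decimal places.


Step 1: Apply Darcy's law: Q = K * i * A
Step 2: Q = 0.9571 * 0.154 * 80.6
Step 3: Q = 11.8799 cm^3/s

11.8799


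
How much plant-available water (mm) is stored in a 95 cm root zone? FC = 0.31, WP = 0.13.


Step 1: Available water = (FC - WP) * depth * 10
Step 2: AW = (0.31 - 0.13) * 95 * 10
Step 3: AW = 0.18 * 95 * 10
Step 4: AW = 171.0 mm

171.0


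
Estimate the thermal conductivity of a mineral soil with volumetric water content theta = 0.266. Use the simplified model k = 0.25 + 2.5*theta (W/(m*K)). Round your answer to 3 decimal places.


Step 1: k = 0.25 + 2.5 * theta
Step 2: k = 0.25 + 2.5 * 0.266
Step 3: k = 0.25 + 0.665
Step 4: k = 0.915 W/(m*K)

0.915


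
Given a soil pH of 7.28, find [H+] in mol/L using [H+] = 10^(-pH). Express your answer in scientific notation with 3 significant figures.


Step 1: [H+] = 10^(-pH)
Step 2: [H+] = 10^(-7.28)
Step 3: [H+] = 5.25e-08 mol/L

5.25e-08


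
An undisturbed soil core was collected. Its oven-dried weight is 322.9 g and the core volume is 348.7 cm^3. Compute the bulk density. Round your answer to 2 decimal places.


Step 1: Identify the formula: BD = dry mass / volume
Step 2: Substitute values: BD = 322.9 / 348.7
Step 3: BD = 0.93 g/cm^3

0.93
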